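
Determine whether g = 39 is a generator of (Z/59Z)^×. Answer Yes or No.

Yes

φ(59) = 59 − 1 = 58 = 2 · 29.
Test 39^(58/q) mod 59 for each prime factor q of 58:
39^29 ≡ 58 (mod 59)  [q = 2: ≢ 1 ✓]
39^2 ≡ 46 (mod 59)  [q = 29: ≢ 1 ✓]
None equal 1, so ord_59(39) = 58: 39 is a primitive root.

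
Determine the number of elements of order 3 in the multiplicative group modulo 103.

2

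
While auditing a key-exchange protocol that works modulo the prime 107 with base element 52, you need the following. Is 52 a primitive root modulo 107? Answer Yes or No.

No

φ(107) = 107 − 1 = 106 = 2 · 53.
52 is a primitive root mod 107 iff 52^(φ(107)/q) ≢ 1 for every prime q | φ(107), i.e. q ∈ {2, 53}.
52^53 ≡ 1 (mod 107)  [q = 2: ≡ 1 ✗]
52^2 ≡ 29 (mod 107)  [q = 53: ≢ 1 ✓]
The check at q = 2 fails, so 52 generates a proper subgroup.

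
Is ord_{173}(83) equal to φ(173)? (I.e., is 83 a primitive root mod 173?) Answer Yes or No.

No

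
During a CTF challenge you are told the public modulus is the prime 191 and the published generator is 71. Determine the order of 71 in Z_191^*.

190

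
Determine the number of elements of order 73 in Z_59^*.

0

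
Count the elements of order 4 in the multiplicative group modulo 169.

2

φ(169) = φ(13^2) = 13·(13−1) = 156 = 2^2 · 3 · 13.
Since (Z/169Z)^× is cyclic of order 156, the number of elements of order d is φ(d) when d | 156 and 0 otherwise.
4 = 2^2 divides 156, and φ(4) = 2.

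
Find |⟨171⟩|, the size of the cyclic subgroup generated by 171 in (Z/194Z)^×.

96

By Lagrange's theorem, ord_194(171) divides φ(194) = φ(2)·φ(97) = 1·96 = 96 = 2^5 · 3.
Divisors of 96: 1, 2, 3, 4, 6, 8, 12, 16, 24, 32, 48, 96.
Evaluate successive powers at the divisors of 96:
171^1 ≡ 171
171^2 ≡ 141
171^3 ≡ 55
171^4 ≡ 93
171^6 ≡ 115
171^8 ≡ 113
171^12 ≡ 33
171^16 ≡ 159
171^24 ≡ 119
171^32 ≡ 61
171^48 ≡ 193
171^96 ≡ 1
So ord_194(171) = 96.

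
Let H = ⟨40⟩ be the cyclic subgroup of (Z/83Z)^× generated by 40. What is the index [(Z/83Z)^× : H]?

Since 40 ∈ (Z/83Z)^×, its order divides φ(83) = 83 − 1 = 82 = 2 · 41.
Divisors of 82: 1, 2, 41, 82.
Check 40^d mod 83 for each divisor in increasing order:
40^1 ≡ 40 (mod 83)
40^2 ≡ 23 (mod 83)
40^41 ≡ 1 (mod 83) ✓
The order of 40 is 41, so the subgroup it generates has 41 elements.
Index = |(Z/83Z)^×| / |⟨40⟩| = 82 / 41 = 2.

2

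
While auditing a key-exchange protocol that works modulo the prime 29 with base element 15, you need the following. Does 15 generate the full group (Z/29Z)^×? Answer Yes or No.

Yes

φ(29) = 29 − 1 = 28 = 2^2 · 7.
An element g generates (Z/29Z)^× iff g^(28/q) ≢ 1 (mod 29) for each prime q ∈ {2, 7}.
15^14 ≡ 28 (mod 29)  [q = 2: ≢ 1 ✓]
15^4 ≡ 20 (mod 29)  [q = 7: ≢ 1 ✓]
Every test exponent gives a nontrivial residue, hence 15 generates the full group.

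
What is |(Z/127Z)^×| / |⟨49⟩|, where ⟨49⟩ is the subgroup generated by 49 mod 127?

2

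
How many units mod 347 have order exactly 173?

172

φ(347) = 347 − 1 = 346 = 2 · 173.
In a cyclic group of order 346, there are φ(d) elements of order d for each divisor d of 346, and zero for non-divisors.
173 | 346, and φ(173) = 173 − 1 = 172.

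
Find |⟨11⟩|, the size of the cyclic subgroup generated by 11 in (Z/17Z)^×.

ord(11) | φ(17) = 17 − 1 = 16 = 2^4.
Divisors of 16: 1, 2, 4, 8, 16.
Check 11^d mod 17 for each divisor in increasing order:
11^1 ≡ 11 (mod 17)
11^2 ≡ 2 (mod 17)
11^4 ≡ 4 (mod 17)
11^8 ≡ 16 (mod 17)
11^16 ≡ 1 (mod 17) ✓
Therefore the multiplicative order of 11 modulo 17 is 16.

16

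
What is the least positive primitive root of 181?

2

φ(181) = 181 − 1 = 180 = 2^2 · 3^2 · 5.
g is a primitive root iff g^(180/q) ≢ 1 (mod 181) for each prime q ∈ {2, 3, 5}.
g = 2: 2^90 ≡ 180; 2^60 ≡ 48; 2^36 ≡ 59 — none is 1, so 2 is a primitive root.
Hence the least primitive root of 181 is 2.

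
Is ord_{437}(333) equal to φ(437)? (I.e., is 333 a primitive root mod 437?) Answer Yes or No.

No

437 = 19 · 23 is a product of two distinct odd primes, so (Z/437Z)^× ≅ (Z/19Z)^× × (Z/23Z)^× is not cyclic.
No primitive root modulo 437 exists; in particular 333 is not one.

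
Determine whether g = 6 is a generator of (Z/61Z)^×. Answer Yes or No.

Yes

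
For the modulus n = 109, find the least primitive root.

6

φ(109) = 109 − 1 = 108 = 2^2 · 3^3.
g is a primitive root iff g^(108/q) ≢ 1 (mod 109) for each prime q ∈ {2, 3}.
g = 2: 2^54 ≡ 108; 2^36 ≡ 1 — hits 1, so not a primitive root.
g = 3: 3^54 ≡ 1 — hits 1, so not a primitive root.
g = 4: 4^54 ≡ 1 — hits 1, so not a primitive root.
g = 5: 5^54 ≡ 1 — hits 1, so not a primitive root.
g = 6: 6^54 ≡ 108; 6^36 ≡ 63 — none is 1, so 6 is a primitive root.
So 6 is the smallest generator of (Z/109Z)^×.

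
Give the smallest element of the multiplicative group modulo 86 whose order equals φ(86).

3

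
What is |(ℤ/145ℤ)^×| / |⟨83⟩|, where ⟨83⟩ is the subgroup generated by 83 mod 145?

4

The order of 83 must divide φ(145) = φ(5·29) = (5−1)·(29−1) = 4·28 = 112 = 2^4 · 7.
Divisors of 112: 1, 2, 4, 7, 8, 14, 16, 28, 56, 112.
Compute 83^d (mod 145) for the divisors d until we hit 1:
83^1 ≡ 83 (mod 145)
83^2 ≡ 74 (mod 145)
83^4 ≡ 111 (mod 145)
83^7 ≡ 117 (mod 145)
83^8 ≡ 141 (mod 145)
83^14 ≡ 59 (mod 145)
83^16 ≡ 16 (mod 145)
83^28 ≡ 1 (mod 145) ✓
So ord_145(83) = 28, hence |⟨83⟩| = 28.
The index is φ(145) / ord(83) = 112 / 28 = 4.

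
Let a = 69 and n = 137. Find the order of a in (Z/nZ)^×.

ord(69) | φ(137) = 137 − 1 = 136 = 2^3 · 17.
Divisors of 136: 1, 2, 4, 8, 17, 34, 68, 136.
Compute 69^d (mod 137) for the divisors d until we hit 1:
69^1 ≡ 69
69^2 ≡ 103
69^4 ≡ 60
69^8 ≡ 38
69^17 ≡ 37
69^34 ≡ 136
69^68 ≡ 1
Hence ord(69) = 68.

68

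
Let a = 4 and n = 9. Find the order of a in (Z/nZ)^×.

3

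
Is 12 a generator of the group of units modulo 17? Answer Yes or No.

φ(17) = 17 − 1 = 16 = 2^4.
An element g generates (Z/17Z)^× iff g^(16/q) ≢ 1 (mod 17) for each prime q ∈ {2}.
12^8 ≡ 16 (mod 17)  [q = 2: ≢ 1 ✓]
Every test exponent gives a nontrivial residue, hence 12 generates the full group.

Yes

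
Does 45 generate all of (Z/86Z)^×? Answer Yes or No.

No

φ(86) = φ(2)·φ(43) = 1·42 = 42 = 2 · 3 · 7.
45 is a primitive root mod 86 iff 45^(φ(86)/q) ≢ 1 for every prime q | φ(86), i.e. q ∈ {2, 3, 7}.
45^21 ≡ 85 (mod 86)  [q = 2: ≢ 1 ✓]
45^14 ≡ 1 (mod 86)  [q = 3: ≡ 1 ✗]
45^6 ≡ 21 (mod 86)  [q = 7: ≢ 1 ✓]
Since 45^14 ≡ 1, the order of 45 divides 14 < 42, so 45 is not a primitive root.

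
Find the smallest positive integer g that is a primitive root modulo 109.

6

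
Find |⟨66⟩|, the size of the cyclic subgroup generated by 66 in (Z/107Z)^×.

106

Since 66 ∈ (Z/107Z)^×, its order divides φ(107) = 107 − 1 = 106 = 2 · 53.
Divisors of 106: 1, 2, 53, 106.
Evaluate successive powers at the divisors of 106:
66^1 ≡ 66 (mod 107)
66^2 ≡ 76 (mod 107)
66^53 ≡ 106 (mod 107)
66^106 ≡ 1 (mod 107) ✓
The smallest such exponent is 106, so the order of 66 is 106.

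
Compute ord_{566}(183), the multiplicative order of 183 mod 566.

The order of 183 must divide φ(566) = φ(2)·φ(283) = 1·282 = 282 = 2 · 3 · 47.
Divisors of 282: 1, 2, 3, 6, 47, 94, 141, 282.
Compute 183^d (mod 566) for the divisors d until we hit 1:
183^1 ≡ 183 (mod 566)
183^2 ≡ 95 (mod 566)
183^3 ≡ 405 (mod 566)
183^6 ≡ 451 (mod 566)
183^47 ≡ 239 (mod 566)
183^94 ≡ 521 (mod 566)
183^141 ≡ 565 (mod 566)
183^282 ≡ 1 (mod 566) ✓
The smallest such exponent is 282, so the order of 183 is 282.

282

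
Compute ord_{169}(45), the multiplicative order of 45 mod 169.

Since 45 ∈ (Z/169Z)^×, its order divides φ(169) = φ(13^2) = 13·(13−1) = 156 = 2^2 · 3 · 13.
Divisors of 156: 1, 2, 3, 4, 6, 12, 13, 26, 39, 52, 78, 156.
Check 45^d mod 169 for each divisor in increasing order:
45^1 ≡ 45 (mod 169)
45^2 ≡ 166 (mod 169)
45^3 ≡ 34 (mod 169)
45^4 ≡ 9 (mod 169)
45^6 ≡ 142 (mod 169)
45^12 ≡ 53 (mod 169)
45^13 ≡ 19 (mod 169)
45^26 ≡ 23 (mod 169)
45^39 ≡ 99 (mod 169)
45^52 ≡ 22 (mod 169)
45^78 ≡ 168 (mod 169)
45^156 ≡ 1 (mod 169) ✓
Hence ord(45) = 156.

156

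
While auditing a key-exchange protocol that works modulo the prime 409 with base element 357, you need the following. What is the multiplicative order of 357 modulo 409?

408

Since 357 ∈ (Z/409Z)^×, its order divides φ(409) = 409 − 1 = 408 = 2^3 · 3 · 17.
Divisors of 408: 1, 2, 3, 4, 6, 8, 12, 17, 24, 34, 51, 68, 102, 136, 204, 408.
Compute 357^d (mod 409) for the divisors d until we hit 1:
357^1 ≡ 357 (mod 409)
357^2 ≡ 250 (mod 409)
357^3 ≡ 88 (mod 409)
357^4 ≡ 332 (mod 409)
357^6 ≡ 382 (mod 409)
357^8 ≡ 203 (mod 409)
357^12 ≡ 320 (mod 409)
357^17 ≡ 292 (mod 409)
357^24 ≡ 150 (mod 409)
357^34 ≡ 192 (mod 409)
357^51 ≡ 31 (mod 409)
357^68 ≡ 54 (mod 409)
357^102 ≡ 143 (mod 409)
357^136 ≡ 53 (mod 409)
357^204 ≡ 408 (mod 409)
357^408 ≡ 1 (mod 409) ✓
Therefore the multiplicative order of 357 modulo 409 is 408.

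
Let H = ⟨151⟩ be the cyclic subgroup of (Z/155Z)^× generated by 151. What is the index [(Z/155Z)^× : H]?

The order of 151 must divide φ(155) = φ(5·31) = (5−1)·(31−1) = 4·30 = 120 = 2^3 · 3 · 5.
Divisors of 120: 1, 2, 3, 4, 5, 6, 8, 10, 12, 15, 20, 24, 30, 40, 60, 120.
Evaluate successive powers at the divisors of 120:
151^1 ≡ 151
151^2 ≡ 16
151^3 ≡ 91
151^4 ≡ 101
151^5 ≡ 61
151^6 ≡ 66
151^8 ≡ 126
151^10 ≡ 1
Thus |⟨151⟩| = ord(151) = 10.
[(Z/155Z)^× : ⟨151⟩] = 120/10 = 12.

12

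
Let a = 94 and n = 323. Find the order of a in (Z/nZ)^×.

8

By Lagrange's theorem, ord_323(94) divides φ(323) = φ(17·19) = (17−1)·(19−1) = 16·18 = 288 = 2^5 · 3^2.
Divisors of 288: 1, 2, 3, 4, 6, 8, 9, 12, 16, 18, 24, 32, 36, 48, 72, 96, 144, 288.
Check 94^d mod 323 for each divisor in increasing order:
94^1 ≡ 94 (mod 323)
94^2 ≡ 115 (mod 323)
94^3 ≡ 151 (mod 323)
94^4 ≡ 305 (mod 323)
94^6 ≡ 191 (mod 323)
94^8 ≡ 1 (mod 323) ✓
The smallest such exponent is 8, so the order of 94 is 8.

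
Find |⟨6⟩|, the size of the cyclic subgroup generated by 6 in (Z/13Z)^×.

By Lagrange's theorem, ord_13(6) divides φ(13) = 13 − 1 = 12 = 2^2 · 3.
Divisors of 12: 1, 2, 3, 4, 6, 12.
Compute 6^d (mod 13) for the divisors d until we hit 1:
6^1 ≡ 6 (mod 13)
6^2 ≡ 10 (mod 13)
6^3 ≡ 8 (mod 13)
6^4 ≡ 9 (mod 13)
6^6 ≡ 12 (mod 13)
6^12 ≡ 1 (mod 13) ✓
So ord_13(6) = 12.

12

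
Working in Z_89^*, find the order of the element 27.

Since 27 ∈ (Z/89Z)^×, its order divides φ(89) = 89 − 1 = 88 = 2^3 · 11.
Divisors of 88: 1, 2, 4, 8, 11, 22, 44, 88.
Evaluate successive powers at the divisors of 88:
27^1 ≡ 27 (mod 89)
27^2 ≡ 17 (mod 89)
27^4 ≡ 22 (mod 89)
27^8 ≡ 39 (mod 89)
27^11 ≡ 12 (mod 89)
27^22 ≡ 55 (mod 89)
27^44 ≡ 88 (mod 89)
27^88 ≡ 1 (mod 89) ✓
The smallest such exponent is 88, so the order of 27 is 88.

88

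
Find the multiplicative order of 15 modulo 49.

7

Since 15 ∈ (Z/49Z)^×, its order divides φ(49) = φ(7^2) = 7·(7−1) = 42 = 2 · 3 · 7.
Divisors of 42: 1, 2, 3, 6, 7, 14, 21, 42.
Test each divisor d:
15^1 ≡ 15 (mod 49)
15^2 ≡ 29 (mod 49)
15^3 ≡ 43 (mod 49)
15^6 ≡ 36 (mod 49)
15^7 ≡ 1 (mod 49) ✓
So ord_49(15) = 7.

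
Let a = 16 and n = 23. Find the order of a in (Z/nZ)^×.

11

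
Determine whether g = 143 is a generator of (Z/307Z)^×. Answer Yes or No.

Yes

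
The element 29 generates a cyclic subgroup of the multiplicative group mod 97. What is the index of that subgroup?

Since 29 ∈ (Z/97Z)^×, its order divides φ(97) = 97 − 1 = 96 = 2^5 · 3.
Divisors of 96: 1, 2, 3, 4, 6, 8, 12, 16, 24, 32, 48, 96.
Test each divisor d:
29^1 ≡ 29 (mod 97)
29^2 ≡ 65 (mod 97)
29^3 ≡ 42 (mod 97)
29^4 ≡ 54 (mod 97)
29^6 ≡ 18 (mod 97)
29^8 ≡ 6 (mod 97)
29^12 ≡ 33 (mod 97)
29^16 ≡ 36 (mod 97)
29^24 ≡ 22 (mod 97)
29^32 ≡ 35 (mod 97)
29^48 ≡ 96 (mod 97)
29^96 ≡ 1 (mod 97) ✓
Thus |⟨29⟩| = ord(29) = 96.
The index is φ(97) / ord(29) = 96 / 96 = 1.

1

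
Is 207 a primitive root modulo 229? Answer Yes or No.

φ(229) = 229 − 1 = 228 = 2^2 · 3 · 19.
207 is a primitive root mod 229 iff 207^(φ(229)/q) ≢ 1 for every prime q | φ(229), i.e. q ∈ {2, 3, 19}.
207^114 ≡ 228 (mod 229)  [q = 2: ≢ 1 ✓]
207^76 ≡ 1 (mod 229)  [q = 3: ≡ 1 ✗]
207^12 ≡ 43 (mod 229)  [q = 19: ≢ 1 ✓]
207^76 ≡ 1 shows ord(207) | 76, strictly less than φ(229); not a primitive root.

No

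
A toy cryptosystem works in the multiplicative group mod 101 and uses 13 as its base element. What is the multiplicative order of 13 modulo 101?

50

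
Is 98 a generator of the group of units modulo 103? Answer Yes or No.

φ(103) = 103 − 1 = 102 = 2 · 3 · 17.
Test 98^(102/q) mod 103 for each prime factor q of 102:
98^51 ≡ 1 (mod 103)  [q = 2: ≡ 1 ✗]
98^34 ≡ 56 (mod 103)  [q = 3: ≢ 1 ✓]
98^6 ≡ 72 (mod 103)  [q = 17: ≢ 1 ✓]
The check at q = 2 fails, so 98 generates a proper subgroup.

No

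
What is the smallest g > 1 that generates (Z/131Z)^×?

2

φ(131) = 131 − 1 = 130 = 2 · 5 · 13.
Test candidates g = 2, 3, … against the prime factors q ∈ {2, 5, 13} of φ(131): g is a generator iff g^(130/q) ≢ 1 for every such q.
g = 2: 2^65 ≡ 130; 2^26 ≡ 53; 2^10 ≡ 107 — none is 1, so 2 is a primitive root.
So 2 is the smallest generator of (Z/131Z)^×.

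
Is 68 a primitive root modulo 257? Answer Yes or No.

φ(257) = 257 − 1 = 256 = 2^8.
68 is a primitive root mod 257 iff 68^(φ(257)/q) ≢ 1 for every prime q | φ(257), i.e. q ∈ {2}.
68^128 ≡ 1 (mod 257)  [q = 2: ≡ 1 ✗]
Since 68^128 ≡ 1, the order of 68 divides 128 < 256, so 68 is not a primitive root.

No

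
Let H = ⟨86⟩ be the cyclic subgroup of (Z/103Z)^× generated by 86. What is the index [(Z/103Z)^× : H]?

ord(86) | φ(103) = 103 − 1 = 102 = 2 · 3 · 17.
Divisors of 102: 1, 2, 3, 6, 17, 34, 51, 102.
Check 86^d mod 103 for each divisor in increasing order:
86^1 ≡ 86
86^2 ≡ 83
86^3 ≡ 31
86^6 ≡ 34
86^17 ≡ 57
86^34 ≡ 56
86^51 ≡ 102
86^102 ≡ 1
The order of 86 is 102, so the subgroup it generates has 102 elements.
The index is φ(103) / ord(86) = 102 / 102 = 1.

1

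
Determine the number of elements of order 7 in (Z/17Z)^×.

φ(17) = 17 − 1 = 16 = 2^4.
(Z/17Z)^× is cyclic (|G| = 16); a cyclic group of order m has exactly φ(d) elements of each order d | m, and none otherwise.
Since 7 ∤ 16, the count is 0.

0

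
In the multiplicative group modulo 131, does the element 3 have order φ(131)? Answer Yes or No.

φ(131) = 131 − 1 = 130 = 2 · 5 · 13.
An element g generates (Z/131Z)^× iff g^(130/q) ≢ 1 (mod 131) for each prime q ∈ {2, 5, 13}.
3^65 ≡ 1 (mod 131)  [q = 2: ≡ 1 ✗]
3^26 ≡ 58 (mod 131)  [q = 5: ≢ 1 ✓]
3^10 ≡ 99 (mod 131)  [q = 13: ≢ 1 ✓]
The check at q = 2 fails, so 3 generates a proper subgroup.

No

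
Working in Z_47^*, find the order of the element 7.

Since 7 ∈ (Z/47Z)^×, its order divides φ(47) = 47 − 1 = 46 = 2 · 23.
Divisors of 46: 1, 2, 23, 46.
Check 7^d mod 47 for each divisor in increasing order:
7^1 ≡ 7
7^2 ≡ 2
7^23 ≡ 1
So ord_47(7) = 23.

23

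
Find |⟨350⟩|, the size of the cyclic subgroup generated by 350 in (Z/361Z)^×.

114

The order of 350 must divide φ(361) = φ(19^2) = 19·(19−1) = 342 = 2 · 3^2 · 19.
Divisors of 342: 1, 2, 3, 6, 9, 18, 19, 38, 57, 114, 171, 342.
Compute 350^d (mod 361) for the divisors d until we hit 1:
350^1 ≡ 350
350^2 ≡ 121
350^3 ≡ 113
350^6 ≡ 134
350^9 ≡ 341
350^18 ≡ 39
350^19 ≡ 293
350^38 ≡ 292
350^57 ≡ 360
350^114 ≡ 1
Therefore the multiplicative order of 350 modulo 361 is 114.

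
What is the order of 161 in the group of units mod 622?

By Lagrange's theorem, ord_622(161) divides φ(622) = φ(2)·φ(311) = 1·310 = 310 = 2 · 5 · 31.
Divisors of 310: 1, 2, 5, 10, 31, 62, 155, 310.
Evaluate successive powers at the divisors of 310:
161^1 ≡ 161
161^2 ≡ 419
161^5 ≡ 397
161^10 ≡ 243
161^31 ≡ 95
161^62 ≡ 317
161^155 ≡ 621
161^310 ≡ 1
So ord_622(161) = 310.

310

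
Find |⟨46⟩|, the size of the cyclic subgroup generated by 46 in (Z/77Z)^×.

30

By Lagrange's theorem, ord_77(46) divides φ(77) = φ(7·11) = (7−1)·(11−1) = 6·10 = 60 = 2^2 · 3 · 5.
Divisors of 60: 1, 2, 3, 4, 5, 6, 10, 12, 15, 20, 30, 60.
Test each divisor d:
46^1 ≡ 46 (mod 77)
46^2 ≡ 37 (mod 77)
46^3 ≡ 8 (mod 77)
46^4 ≡ 60 (mod 77)
46^5 ≡ 65 (mod 77)
46^6 ≡ 64 (mod 77)
46^10 ≡ 67 (mod 77)
46^12 ≡ 15 (mod 77)
46^15 ≡ 43 (mod 77)
46^20 ≡ 23 (mod 77)
46^30 ≡ 1 (mod 77) ✓
So ord_77(46) = 30.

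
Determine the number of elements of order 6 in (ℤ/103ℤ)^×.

2

φ(103) = 103 − 1 = 102 = 2 · 3 · 17.
In a cyclic group of order 102, there are φ(d) elements of order d for each divisor d of 102, and zero for non-divisors.
6 = 2 · 3 divides 102, and φ(6) = 2.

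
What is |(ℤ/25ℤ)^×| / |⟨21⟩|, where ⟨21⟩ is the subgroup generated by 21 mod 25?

4

The order of 21 must divide φ(25) = φ(5^2) = 5·(5−1) = 20 = 2^2 · 5.
Divisors of 20: 1, 2, 4, 5, 10, 20.
Compute 21^d (mod 25) for the divisors d until we hit 1:
21^1 ≡ 21 (mod 25)
21^2 ≡ 16 (mod 25)
21^4 ≡ 6 (mod 25)
21^5 ≡ 1 (mod 25) ✓
So ord_25(21) = 5, hence |⟨21⟩| = 5.
The index is φ(25) / ord(21) = 20 / 5 = 4.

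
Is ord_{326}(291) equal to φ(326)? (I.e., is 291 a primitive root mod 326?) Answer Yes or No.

Yes

φ(326) = φ(2)·φ(163) = 1·162 = 162 = 2 · 3^4.
Test 291^(162/q) mod 326 for each prime factor q of 162:
291^81 ≡ 325 (mod 326)  [q = 2: ≢ 1 ✓]
291^54 ≡ 267 (mod 326)  [q = 3: ≢ 1 ✓]
All checks pass, so 291 has order 162 and is a primitive root modulo 326.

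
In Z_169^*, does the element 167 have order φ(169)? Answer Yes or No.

Yes

φ(169) = φ(13^2) = 13·(13−1) = 156 = 2^2 · 3 · 13.
167 is a primitive root mod 169 iff 167^(φ(169)/q) ≢ 1 for every prime q | φ(169), i.e. q ∈ {2, 3, 13}.
167^78 ≡ 168 (mod 169)  [q = 2: ≢ 1 ✓]
167^52 ≡ 146 (mod 169)  [q = 3: ≢ 1 ✓]
167^12 ≡ 40 (mod 169)  [q = 13: ≢ 1 ✓]
All checks pass, so 167 has order 156 and is a primitive root modulo 169.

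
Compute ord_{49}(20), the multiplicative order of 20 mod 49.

14

Since 20 ∈ (Z/49Z)^×, its order divides φ(49) = φ(7^2) = 7·(7−1) = 42 = 2 · 3 · 7.
Divisors of 42: 1, 2, 3, 6, 7, 14, 21, 42.
Evaluate successive powers at the divisors of 42:
20^1 ≡ 20 (mod 49)
20^2 ≡ 8 (mod 49)
20^3 ≡ 13 (mod 49)
20^6 ≡ 22 (mod 49)
20^7 ≡ 48 (mod 49)
20^14 ≡ 1 (mod 49) ✓
Therefore the multiplicative order of 20 modulo 49 is 14.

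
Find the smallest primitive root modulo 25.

φ(25) = φ(5^2) = 5·(5−1) = 20 = 2^2 · 5.
Test candidates g = 2, 3, … against the prime factors q ∈ {2, 5} of φ(25): g is a generator iff g^(20/q) ≢ 1 for every such q.
g = 2: 2^10 ≡ 24; 2^4 ≡ 16 — none is 1, so 2 is a primitive root.
Hence the least primitive root of 25 is 2.

2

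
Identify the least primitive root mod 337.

10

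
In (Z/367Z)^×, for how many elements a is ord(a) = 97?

0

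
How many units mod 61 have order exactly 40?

φ(61) = 61 − 1 = 60 = 2^2 · 3 · 5.
Since (Z/61Z)^× is cyclic of order 60, the number of elements of order d is φ(d) when d | 60 and 0 otherwise.
Since 40 ∤ 60, the count is 0.

0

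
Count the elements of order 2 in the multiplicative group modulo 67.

φ(67) = 67 − 1 = 66 = 2 · 3 · 11.
In a cyclic group of order 66, there are φ(d) elements of order d for each divisor d of 66, and zero for non-divisors.
2 | 66, and φ(2) = 2 − 1 = 1.

1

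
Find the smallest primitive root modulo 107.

φ(107) = 107 − 1 = 106 = 2 · 53.
Test candidates g = 2, 3, … against the prime factors q ∈ {2, 53} of φ(107): g is a generator iff g^(106/q) ≢ 1 for every such q.
g = 2: 2^53 ≡ 106; 2^2 ≡ 4 — none is 1, so 2 is a primitive root.
The smallest primitive root modulo 107 is 2.

2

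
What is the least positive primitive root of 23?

φ(23) = 23 − 1 = 22 = 2 · 11.
g is a primitive root iff g^(22/q) ≢ 1 (mod 23) for each prime q ∈ {2, 11}.
g = 2: 2^11 ≡ 1 — hits 1, so not a primitive root.
g = 3: 3^11 ≡ 1 — hits 1, so not a primitive root.
g = 4: 4^11 ≡ 1 — hits 1, so not a primitive root.
g = 5: 5^11 ≡ 22; 5^2 ≡ 2 — none is 1, so 5 is a primitive root.
Hence the least primitive root of 23 is 5.

5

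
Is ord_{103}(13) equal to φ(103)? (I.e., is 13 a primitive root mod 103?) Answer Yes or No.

φ(103) = 103 − 1 = 102 = 2 · 3 · 17.
Test 13^(102/q) mod 103 for each prime factor q of 102:
13^51 ≡ 1 (mod 103)  [q = 2: ≡ 1 ✗]
13^34 ≡ 1 (mod 103)  [q = 3: ≡ 1 ✗]
13^6 ≡ 23 (mod 103)  [q = 17: ≢ 1 ✓]
13^51 ≡ 1 shows ord(13) | 51, strictly less than φ(103); not a primitive root.

No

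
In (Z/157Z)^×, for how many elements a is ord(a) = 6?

φ(157) = 157 − 1 = 156 = 2^2 · 3 · 13.
Since (Z/157Z)^× is cyclic of order 156, the number of elements of order d is φ(d) when d | 156 and 0 otherwise.
6 = 2 · 3 divides 156, and φ(6) = 2.

2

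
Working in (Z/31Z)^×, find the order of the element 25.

ord(25) | φ(31) = 31 − 1 = 30 = 2 · 3 · 5.
Divisors of 30: 1, 2, 3, 5, 6, 10, 15, 30.
Check 25^d mod 31 for each divisor in increasing order:
25^1 ≡ 25
25^2 ≡ 5
25^3 ≡ 1
So ord_31(25) = 3.

3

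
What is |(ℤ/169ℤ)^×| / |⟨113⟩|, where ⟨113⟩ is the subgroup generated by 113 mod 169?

4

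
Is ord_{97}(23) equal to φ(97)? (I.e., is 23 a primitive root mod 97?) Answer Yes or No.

Yes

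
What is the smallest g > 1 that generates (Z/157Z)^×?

φ(157) = 157 − 1 = 156 = 2^2 · 3 · 13.
g is a primitive root iff g^(156/q) ≢ 1 (mod 157) for each prime q ∈ {2, 3, 13}.
g = 2: 2^78 ≡ 156; 2^52 ≡ 1 — hits 1, so not a primitive root.
g = 3: 3^78 ≡ 1 — hits 1, so not a primitive root.
g = 4: 4^78 ≡ 1 — hits 1, so not a primitive root.
g = 5: 5^78 ≡ 156; 5^52 ≡ 12; 5^12 ≡ 130 — none is 1, so 5 is a primitive root.
So 5 is the smallest generator of (Z/157Z)^×.

5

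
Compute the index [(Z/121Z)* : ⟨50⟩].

1

ord(50) | φ(121) = φ(11^2) = 11·(11−1) = 110 = 2 · 5 · 11.
Divisors of 110: 1, 2, 5, 10, 11, 22, 55, 110.
Compute 50^d (mod 121) for the divisors d until we hit 1:
50^1 ≡ 50 (mod 121)
50^2 ≡ 80 (mod 121)
50^5 ≡ 76 (mod 121)
50^10 ≡ 89 (mod 121)
50^11 ≡ 94 (mod 121)
50^22 ≡ 3 (mod 121)
50^55 ≡ 120 (mod 121)
50^110 ≡ 1 (mod 121) ✓
So ord_121(50) = 110, hence |⟨50⟩| = 110.
[(Z/121Z)^× : ⟨50⟩] = 110/110 = 1.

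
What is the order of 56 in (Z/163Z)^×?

ord(56) | φ(163) = 163 − 1 = 162 = 2 · 3^4.
Divisors of 162: 1, 2, 3, 6, 9, 18, 27, 54, 81, 162.
Evaluate successive powers at the divisors of 162:
56^1 ≡ 56 (mod 163)
56^2 ≡ 39 (mod 163)
56^3 ≡ 65 (mod 163)
56^6 ≡ 150 (mod 163)
56^9 ≡ 133 (mod 163)
56^18 ≡ 85 (mod 163)
56^27 ≡ 58 (mod 163)
56^54 ≡ 104 (mod 163)
56^81 ≡ 1 (mod 163) ✓
So ord_163(56) = 81.

81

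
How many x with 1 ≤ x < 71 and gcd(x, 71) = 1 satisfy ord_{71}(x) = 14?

6

φ(71) = 71 − 1 = 70 = 2 · 5 · 7.
Since (Z/71Z)^× is cyclic of order 70, the number of elements of order d is φ(d) when d | 70 and 0 otherwise.
14 = 2 · 7 divides 70, and φ(14) = 6.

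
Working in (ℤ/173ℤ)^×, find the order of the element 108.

172

Since 108 ∈ (Z/173Z)^×, its order divides φ(173) = 173 − 1 = 172 = 2^2 · 43.
Divisors of 172: 1, 2, 4, 43, 86, 172.
Check 108^d mod 173 for each divisor in increasing order:
108^1 ≡ 108 (mod 173)
108^2 ≡ 73 (mod 173)
108^4 ≡ 139 (mod 173)
108^43 ≡ 93 (mod 173)
108^86 ≡ 172 (mod 173)
108^172 ≡ 1 (mod 173) ✓
Hence ord(108) = 172.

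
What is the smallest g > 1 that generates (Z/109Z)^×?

φ(109) = 109 − 1 = 108 = 2^2 · 3^3.
Test candidates g = 2, 3, … against the prime factors q ∈ {2, 3} of φ(109): g is a generator iff g^(108/q) ≢ 1 for every such q.
g = 2: 2^54 ≡ 108; 2^36 ≡ 1 — hits 1, so not a primitive root.
g = 3: 3^54 ≡ 1 — hits 1, so not a primitive root.
g = 4: 4^54 ≡ 1 — hits 1, so not a primitive root.
g = 5: 5^54 ≡ 1 — hits 1, so not a primitive root.
g = 6: 6^54 ≡ 108; 6^36 ≡ 63 — none is 1, so 6 is a primitive root.
So 6 is the smallest generator of (Z/109Z)^×.

6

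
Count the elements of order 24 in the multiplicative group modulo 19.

φ(19) = 19 − 1 = 18 = 2 · 3^2.
In a cyclic group of order 18, there are φ(d) elements of order d for each divisor d of 18, and zero for non-divisors.
Since 24 ∤ 18, the count is 0.

0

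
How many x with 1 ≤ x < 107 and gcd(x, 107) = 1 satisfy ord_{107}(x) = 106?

52

φ(107) = 107 − 1 = 106 = 2 · 53.
In a cyclic group of order 106, there are φ(d) elements of order d for each divisor d of 106, and zero for non-divisors.
106 = 2 · 53 divides 106, and φ(106) = 52.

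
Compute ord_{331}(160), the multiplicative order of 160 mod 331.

330

ord(160) | φ(331) = 331 − 1 = 330 = 2 · 3 · 5 · 11.
Divisors of 330: 1, 2, 3, 5, 6, 10, 11, 15, 22, 30, 33, 55, 66, 110, 165, 330.
Evaluate successive powers at the divisors of 330:
160^1 ≡ 160 (mod 331)
160^2 ≡ 113 (mod 331)
160^3 ≡ 206 (mod 331)
160^5 ≡ 108 (mod 331)
160^6 ≡ 68 (mod 331)
160^10 ≡ 79 (mod 331)
160^11 ≡ 62 (mod 331)
160^15 ≡ 257 (mod 331)
160^22 ≡ 203 (mod 331)
160^30 ≡ 180 (mod 331)
160^33 ≡ 8 (mod 331)
160^55 ≡ 300 (mod 331)
160^66 ≡ 64 (mod 331)
160^110 ≡ 299 (mod 331)
160^165 ≡ 330 (mod 331)
160^330 ≡ 1 (mod 331) ✓
Hence ord(160) = 330.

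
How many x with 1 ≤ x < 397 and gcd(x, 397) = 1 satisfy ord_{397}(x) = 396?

φ(397) = 397 − 1 = 396 = 2^2 · 3^2 · 11.
Since (Z/397Z)^× is cyclic of order 396, the number of elements of order d is φ(d) when d | 396 and 0 otherwise.
396 = 2^2 · 3^2 · 11 divides 396, and φ(396) = 120.

120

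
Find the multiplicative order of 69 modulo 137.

68

Since 69 ∈ (Z/137Z)^×, its order divides φ(137) = 137 − 1 = 136 = 2^3 · 17.
Divisors of 136: 1, 2, 4, 8, 17, 34, 68, 136.
Check 69^d mod 137 for each divisor in increasing order:
69^1 ≡ 69 (mod 137)
69^2 ≡ 103 (mod 137)
69^4 ≡ 60 (mod 137)
69^8 ≡ 38 (mod 137)
69^17 ≡ 37 (mod 137)
69^34 ≡ 136 (mod 137)
69^68 ≡ 1 (mod 137) ✓
So ord_137(69) = 68.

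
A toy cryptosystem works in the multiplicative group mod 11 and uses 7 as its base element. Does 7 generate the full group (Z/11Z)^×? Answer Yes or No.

φ(11) = 11 − 1 = 10 = 2 · 5.
It suffices to check that the order of 7 is not a proper divisor of 10: compute 7^(10/q) for q ∈ {2, 5}.
7^5 ≡ 10 (mod 11)  [q = 2: ≢ 1 ✓]
7^2 ≡ 5 (mod 11)  [q = 5: ≢ 1 ✓]
Every test exponent gives a nontrivial residue, hence 7 generates the full group.

Yes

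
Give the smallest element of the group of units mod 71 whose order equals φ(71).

7

φ(71) = 71 − 1 = 70 = 2 · 5 · 7.
g is a primitive root iff g^(70/q) ≢ 1 (mod 71) for each prime q ∈ {2, 5, 7}.
g = 2: 2^35 ≡ 1 — hits 1, so not a primitive root.
g = 3: 3^35 ≡ 1 — hits 1, so not a primitive root.
g = 4: 4^35 ≡ 1 — hits 1, so not a primitive root.
g = 5: 5^35 ≡ 1 — hits 1, so not a primitive root.
g = 6: 6^35 ≡ 1 — hits 1, so not a primitive root.
g = 7: 7^35 ≡ 70; 7^14 ≡ 54; 7^10 ≡ 45 — none is 1, so 7 is a primitive root.
Hence the least primitive root of 71 is 7.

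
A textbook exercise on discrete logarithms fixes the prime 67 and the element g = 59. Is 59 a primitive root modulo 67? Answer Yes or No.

φ(67) = 67 − 1 = 66 = 2 · 3 · 11.
An element g generates (Z/67Z)^× iff g^(66/q) ≢ 1 (mod 67) for each prime q ∈ {2, 3, 11}.
59^33 ≡ 1 (mod 67)  [q = 2: ≡ 1 ✗]
59^22 ≡ 1 (mod 67)  [q = 3: ≡ 1 ✗]
59^6 ≡ 40 (mod 67)  [q = 11: ≢ 1 ✓]
The check at q = 2 fails, so 59 generates a proper subgroup.

No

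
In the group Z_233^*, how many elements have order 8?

φ(233) = 233 − 1 = 232 = 2^3 · 29.
In a cyclic group of order 232, there are φ(d) elements of order d for each divisor d of 232, and zero for non-divisors.
8 = 2^3 divides 232, and φ(8) = 4.

4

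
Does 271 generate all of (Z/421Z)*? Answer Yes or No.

Yes

φ(421) = 421 − 1 = 420 = 2^2 · 3 · 5 · 7.
Test 271^(420/q) mod 421 for each prime factor q of 420:
271^210 ≡ 420 (mod 421)  [q = 2: ≢ 1 ✓]
271^140 ≡ 400 (mod 421)  [q = 3: ≢ 1 ✓]
271^84 ≡ 279 (mod 421)  [q = 5: ≢ 1 ✓]
271^60 ≡ 75 (mod 421)  [q = 7: ≢ 1 ✓]
Every test exponent gives a nontrivial residue, hence 271 generates the full group.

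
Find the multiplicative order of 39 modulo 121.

110

By Lagrange's theorem, ord_121(39) divides φ(121) = φ(11^2) = 11·(11−1) = 110 = 2 · 5 · 11.
Divisors of 110: 1, 2, 5, 10, 11, 22, 55, 110.
Test each divisor d:
39^1 ≡ 39 (mod 121)
39^2 ≡ 69 (mod 121)
39^5 ≡ 65 (mod 121)
39^10 ≡ 111 (mod 121)
39^11 ≡ 94 (mod 121)
39^22 ≡ 3 (mod 121)
39^55 ≡ 120 (mod 121)
39^110 ≡ 1 (mod 121) ✓
The smallest such exponent is 110, so the order of 39 is 110.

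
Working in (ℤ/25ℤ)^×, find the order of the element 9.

10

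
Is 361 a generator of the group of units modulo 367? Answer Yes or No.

No

φ(367) = 367 − 1 = 366 = 2 · 3 · 61.
Test 361^(366/q) mod 367 for each prime factor q of 366:
361^183 ≡ 1 (mod 367)  [q = 2: ≡ 1 ✗]
361^122 ≡ 283 (mod 367)  [q = 3: ≢ 1 ✓]
361^6 ≡ 47 (mod 367)  [q = 61: ≢ 1 ✓]
361^183 ≡ 1 shows ord(361) | 183, strictly less than φ(367); not a primitive root.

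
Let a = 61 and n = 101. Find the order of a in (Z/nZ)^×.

100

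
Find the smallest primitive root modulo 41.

6

φ(41) = 41 − 1 = 40 = 2^3 · 5.
g is a primitive root iff g^(40/q) ≢ 1 (mod 41) for each prime q ∈ {2, 5}.
g = 2: 2^20 ≡ 1 — hits 1, so not a primitive root.
g = 3: 3^20 ≡ 40; 3^8 ≡ 1 — hits 1, so not a primitive root.
g = 4: 4^20 ≡ 1 — hits 1, so not a primitive root.
g = 5: 5^20 ≡ 1 — hits 1, so not a primitive root.
g = 6: 6^20 ≡ 40; 6^8 ≡ 10 — none is 1, so 6 is a primitive root.
So 6 is the smallest generator of (Z/41Z)^×.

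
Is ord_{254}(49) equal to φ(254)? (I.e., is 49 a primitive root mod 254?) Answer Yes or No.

φ(254) = φ(2)·φ(127) = 1·126 = 126 = 2 · 3^2 · 7.
49 is a primitive root mod 254 iff 49^(φ(254)/q) ≢ 1 for every prime q | φ(254), i.e. q ∈ {2, 3, 7}.
49^63 ≡ 1 (mod 254)  [q = 2: ≡ 1 ✗]
49^42 ≡ 19 (mod 254)  [q = 3: ≢ 1 ✓]
49^18 ≡ 159 (mod 254)  [q = 7: ≢ 1 ✓]
Since 49^63 ≡ 1, the order of 49 divides 63 < 126, so 49 is not a primitive root.

No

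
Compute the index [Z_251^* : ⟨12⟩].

2

By Lagrange's theorem, ord_251(12) divides φ(251) = 251 − 1 = 250 = 2 · 5^3.
Divisors of 250: 1, 2, 5, 10, 25, 50, 125, 250.
Check 12^d mod 251 for each divisor in increasing order:
12^1 ≡ 12 (mod 251)
12^2 ≡ 144 (mod 251)
12^5 ≡ 91 (mod 251)
12^10 ≡ 249 (mod 251)
12^25 ≡ 113 (mod 251)
12^50 ≡ 219 (mod 251)
12^125 ≡ 1 (mod 251) ✓
So ord_251(12) = 125, hence |⟨12⟩| = 125.
Index = |(Z/251Z)^×| / |⟨12⟩| = 250 / 125 = 2.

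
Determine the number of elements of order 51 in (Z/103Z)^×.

φ(103) = 103 − 1 = 102 = 2 · 3 · 17.
(Z/103Z)^× is cyclic (|G| = 102); a cyclic group of order m has exactly φ(d) elements of each order d | m, and none otherwise.
51 = 3 · 17 divides 102, and φ(51) = 32.

32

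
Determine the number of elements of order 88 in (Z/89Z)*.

40

φ(89) = 89 − 1 = 88 = 2^3 · 11.
In a cyclic group of order 88, there are φ(d) elements of order d for each divisor d of 88, and zero for non-divisors.
88 = 2^3 · 11 divides 88, and φ(88) = 40.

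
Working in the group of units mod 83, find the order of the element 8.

82

By Lagrange's theorem, ord_83(8) divides φ(83) = 83 − 1 = 82 = 2 · 41.
Divisors of 82: 1, 2, 41, 82.
Compute 8^d (mod 83) for the divisors d until we hit 1:
8^1 ≡ 8 (mod 83)
8^2 ≡ 64 (mod 83)
8^41 ≡ 82 (mod 83)
8^82 ≡ 1 (mod 83) ✓
So ord_83(8) = 82.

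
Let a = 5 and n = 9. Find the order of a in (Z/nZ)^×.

6

Since 5 ∈ (Z/9Z)^×, its order divides φ(9) = φ(3^2) = 3·(3−1) = 6 = 2 · 3.
Divisors of 6: 1, 2, 3, 6.
Check 5^d mod 9 for each divisor in increasing order:
5^1 ≡ 5 (mod 9)
5^2 ≡ 7 (mod 9)
5^3 ≡ 8 (mod 9)
5^6 ≡ 1 (mod 9) ✓
So ord_9(5) = 6.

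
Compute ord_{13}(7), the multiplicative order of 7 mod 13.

ord(7) | φ(13) = 13 − 1 = 12 = 2^2 · 3.
Divisors of 12: 1, 2, 3, 4, 6, 12.
Evaluate successive powers at the divisors of 12:
7^1 ≡ 7
7^2 ≡ 10
7^3 ≡ 5
7^4 ≡ 9
7^6 ≡ 12
7^12 ≡ 1
The smallest such exponent is 12, so the order of 7 is 12.

12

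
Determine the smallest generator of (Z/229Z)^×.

6

φ(229) = 229 − 1 = 228 = 2^2 · 3 · 19.
Test candidates g = 2, 3, … against the prime factors q ∈ {2, 3, 19} of φ(229): g is a generator iff g^(228/q) ≢ 1 for every such q.
g = 2: 2^114 ≡ 228; 2^76 ≡ 1 — hits 1, so not a primitive root.
g = 3: 3^114 ≡ 1 — hits 1, so not a primitive root.
g = 4: 4^114 ≡ 1 — hits 1, so not a primitive root.
g = 5: 5^114 ≡ 1 — hits 1, so not a primitive root.
g = 6: 6^114 ≡ 228; 6^76 ≡ 134; 6^12 ≡ 165 — none is 1, so 6 is a primitive root.
The smallest primitive root modulo 229 is 6.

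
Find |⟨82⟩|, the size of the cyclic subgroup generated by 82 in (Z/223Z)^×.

ord(82) | φ(223) = 223 − 1 = 222 = 2 · 3 · 37.
Divisors of 222: 1, 2, 3, 6, 37, 74, 111, 222.
Test each divisor d:
82^1 ≡ 82 (mod 223)
82^2 ≡ 34 (mod 223)
82^3 ≡ 112 (mod 223)
82^6 ≡ 56 (mod 223)
82^37 ≡ 1 (mod 223) ✓
Hence ord(82) = 37.

37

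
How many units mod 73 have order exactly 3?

φ(73) = 73 − 1 = 72 = 2^3 · 3^2.
In a cyclic group of order 72, there are φ(d) elements of order d for each divisor d of 72, and zero for non-divisors.
3 | 72, and φ(3) = 3 − 1 = 2.

2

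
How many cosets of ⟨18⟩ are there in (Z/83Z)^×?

1

ord(18) | φ(83) = 83 − 1 = 82 = 2 · 41.
Divisors of 82: 1, 2, 41, 82.
Check 18^d mod 83 for each divisor in increasing order:
18^1 ≡ 18
18^2 ≡ 75
18^41 ≡ 82
18^82 ≡ 1
The order of 18 is 82, so the subgroup it generates has 82 elements.
Index = |(Z/83Z)^×| / |⟨18⟩| = 82 / 82 = 1.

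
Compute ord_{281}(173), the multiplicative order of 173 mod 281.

By Lagrange's theorem, ord_281(173) divides φ(281) = 281 − 1 = 280 = 2^3 · 5 · 7.
Divisors of 280: 1, 2, 4, 5, 7, 8, 10, 14, 20, 28, 35, 40, 56, 70, 140, 280.
Check 173^d mod 281 for each divisor in increasing order:
173^1 ≡ 173
173^2 ≡ 143
173^4 ≡ 217
173^5 ≡ 168
173^7 ≡ 139
173^8 ≡ 162
173^10 ≡ 124
173^14 ≡ 213
173^20 ≡ 202
173^28 ≡ 128
173^35 ≡ 89
173^40 ≡ 59
173^56 ≡ 86
173^70 ≡ 53
173^140 ≡ 280
173^280 ≡ 1
Hence ord(173) = 280.

280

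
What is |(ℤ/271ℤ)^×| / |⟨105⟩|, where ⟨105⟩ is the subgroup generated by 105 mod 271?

3

ord(105) | φ(271) = 271 − 1 = 270 = 2 · 3^3 · 5.
Divisors of 270: 1, 2, 3, 5, 6, 9, 10, 15, 18, 27, 30, 45, 54, 90, 135, 270.
Compute 105^d (mod 271) for the divisors d until we hit 1:
105^1 ≡ 105 (mod 271)
105^2 ≡ 185 (mod 271)
105^3 ≡ 184 (mod 271)
105^5 ≡ 165 (mod 271)
105^6 ≡ 252 (mod 271)
105^9 ≡ 27 (mod 271)
105^10 ≡ 125 (mod 271)
105^15 ≡ 29 (mod 271)
105^18 ≡ 187 (mod 271)
105^27 ≡ 171 (mod 271)
105^30 ≡ 28 (mod 271)
105^45 ≡ 270 (mod 271)
105^54 ≡ 244 (mod 271)
105^90 ≡ 1 (mod 271) ✓
So ord_271(105) = 90, hence |⟨105⟩| = 90.
[(Z/271Z)^× : ⟨105⟩] = 270/90 = 3.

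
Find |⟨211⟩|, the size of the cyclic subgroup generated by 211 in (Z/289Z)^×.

272

By Lagrange's theorem, ord_289(211) divides φ(289) = φ(17^2) = 17·(17−1) = 272 = 2^4 · 17.
Divisors of 272: 1, 2, 4, 8, 16, 17, 34, 68, 136, 272.
Compute 211^d (mod 289) for the divisors d until we hit 1:
211^1 ≡ 211 (mod 289)
211^2 ≡ 15 (mod 289)
211^4 ≡ 225 (mod 289)
211^8 ≡ 50 (mod 289)
211^16 ≡ 188 (mod 289)
211^17 ≡ 75 (mod 289)
211^34 ≡ 134 (mod 289)
211^68 ≡ 38 (mod 289)
211^136 ≡ 288 (mod 289)
211^272 ≡ 1 (mod 289) ✓
The smallest such exponent is 272, so the order of 211 is 272.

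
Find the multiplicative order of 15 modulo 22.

The order of 15 must divide φ(22) = φ(2)·φ(11) = 1·10 = 10 = 2 · 5.
Divisors of 10: 1, 2, 5, 10.
Compute 15^d (mod 22) for the divisors d until we hit 1:
15^1 ≡ 15 (mod 22)
15^2 ≡ 5 (mod 22)
15^5 ≡ 1 (mod 22) ✓
Therefore the multiplicative order of 15 modulo 22 is 5.

5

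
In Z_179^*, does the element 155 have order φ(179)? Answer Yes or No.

No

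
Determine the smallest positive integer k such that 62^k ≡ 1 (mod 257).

128

ord(62) | φ(257) = 257 − 1 = 256 = 2^8.
Divisors of 256: 1, 2, 4, 8, 16, 32, 64, 128, 256.
Evaluate successive powers at the divisors of 256:
62^1 ≡ 62 (mod 257)
62^2 ≡ 246 (mod 257)
62^4 ≡ 121 (mod 257)
62^8 ≡ 249 (mod 257)
62^16 ≡ 64 (mod 257)
62^32 ≡ 241 (mod 257)
62^64 ≡ 256 (mod 257)
62^128 ≡ 1 (mod 257) ✓
Hence ord(62) = 128.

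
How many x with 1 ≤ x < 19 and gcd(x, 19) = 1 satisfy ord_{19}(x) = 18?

6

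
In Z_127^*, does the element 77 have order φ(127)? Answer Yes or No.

φ(127) = 127 − 1 = 126 = 2 · 3^2 · 7.
77 is a primitive root mod 127 iff 77^(φ(127)/q) ≢ 1 for every prime q | φ(127), i.e. q ∈ {2, 3, 7}.
77^63 ≡ 126 (mod 127)  [q = 2: ≢ 1 ✓]
77^42 ≡ 1 (mod 127)  [q = 3: ≡ 1 ✗]
77^18 ≡ 4 (mod 127)  [q = 7: ≢ 1 ✓]
Since 77^42 ≡ 1, the order of 77 divides 42 < 126, so 77 is not a primitive root.

No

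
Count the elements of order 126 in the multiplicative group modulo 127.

36

φ(127) = 127 − 1 = 126 = 2 · 3^2 · 7.
In a cyclic group of order 126, there are φ(d) elements of order d for each divisor d of 126, and zero for non-divisors.
126 = 2 · 3^2 · 7 divides 126, and φ(126) = 36.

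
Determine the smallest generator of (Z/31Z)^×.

φ(31) = 31 − 1 = 30 = 2 · 3 · 5.
g is a primitive root iff g^(30/q) ≢ 1 (mod 31) for each prime q ∈ {2, 3, 5}.
g = 2: 2^15 ≡ 1 — hits 1, so not a primitive root.
g = 3: 3^15 ≡ 30; 3^10 ≡ 25; 3^6 ≡ 16 — none is 1, so 3 is a primitive root.
So 3 is the smallest generator of (Z/31Z)^×.

3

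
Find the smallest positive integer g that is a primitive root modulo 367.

6

φ(367) = 367 − 1 = 366 = 2 · 3 · 61.
g is a primitive root iff g^(366/q) ≢ 1 (mod 367) for each prime q ∈ {2, 3, 61}.
g = 2: 2^183 ≡ 1 — hits 1, so not a primitive root.
g = 3: 3^183 ≡ 366; 3^122 ≡ 1 — hits 1, so not a primitive root.
g = 4: 4^183 ≡ 1 — hits 1, so not a primitive root.
g = 5: 5^183 ≡ 366; 5^122 ≡ 1 — hits 1, so not a primitive root.
g = 6: 6^183 ≡ 366; 6^122 ≡ 283; 6^6 ≡ 47 — none is 1, so 6 is a primitive root.
Hence the least primitive root of 367 is 6.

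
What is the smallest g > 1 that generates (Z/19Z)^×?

φ(19) = 19 − 1 = 18 = 2 · 3^2.
Test candidates g = 2, 3, … against the prime factors q ∈ {2, 3} of φ(19): g is a generator iff g^(18/q) ≢ 1 for every such q.
g = 2: 2^9 ≡ 18; 2^6 ≡ 7 — none is 1, so 2 is a primitive root.
Hence the least primitive root of 19 is 2.

2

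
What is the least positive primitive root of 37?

φ(37) = 37 − 1 = 36 = 2^2 · 3^2.
Test candidates g = 2, 3, … against the prime factors q ∈ {2, 3} of φ(37): g is a generator iff g^(36/q) ≢ 1 for every such q.
g = 2: 2^18 ≡ 36; 2^12 ≡ 26 — none is 1, so 2 is a primitive root.
So 2 is the smallest generator of (Z/37Z)^×.

2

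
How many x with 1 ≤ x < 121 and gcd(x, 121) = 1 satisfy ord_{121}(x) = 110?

40

φ(121) = φ(11^2) = 11·(11−1) = 110 = 2 · 5 · 11.
Since (Z/121Z)^× is cyclic of order 110, the number of elements of order d is φ(d) when d | 110 and 0 otherwise.
110 = 2 · 5 · 11 divides 110, and φ(110) = 40.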